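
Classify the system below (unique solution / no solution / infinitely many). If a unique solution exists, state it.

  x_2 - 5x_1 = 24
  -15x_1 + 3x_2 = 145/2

no solution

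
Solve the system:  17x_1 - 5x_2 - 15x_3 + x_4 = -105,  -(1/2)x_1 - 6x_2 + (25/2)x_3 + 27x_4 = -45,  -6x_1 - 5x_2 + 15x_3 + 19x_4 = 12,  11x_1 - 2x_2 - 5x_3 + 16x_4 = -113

Row-reduce:
R1 ← R1 / (17).
R2 ← R2 + 1/2·R1.
R3 ← R3 + 6·R1.
R4 ← R4 − 11·R1.
R2 ← R2 / (-209/34).
R1 ← R1 + 5/17·R2.
R3 ← R3 + 115/17·R2.
R4 ← R4 − 21/17·R2.
R3 ← R3 / (-745/209).
R1 ← R1 + 305/209·R3.
R2 ← R2 + 410/209·R3.
R4 ← R4 − 1490/209·R3.
Row 4 reduces to 0 = 1, a contradiction. The system is inconsistent.

no solution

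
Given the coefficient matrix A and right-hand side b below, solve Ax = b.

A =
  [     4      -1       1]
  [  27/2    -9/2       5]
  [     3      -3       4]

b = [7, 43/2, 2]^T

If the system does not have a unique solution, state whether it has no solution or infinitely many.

no solution

Row-reduce:
R1 ← R1 / (4).
R2 ← R2 − 27/2·R1.
R3 ← R3 − 3·R1.
R2 ← R2 / (-9/8).
R1 ← R1 + 1/4·R2.
R3 ← R3 + 9/4·R2.
Row 3 reduces to 0 = 1, a contradiction. The system is inconsistent.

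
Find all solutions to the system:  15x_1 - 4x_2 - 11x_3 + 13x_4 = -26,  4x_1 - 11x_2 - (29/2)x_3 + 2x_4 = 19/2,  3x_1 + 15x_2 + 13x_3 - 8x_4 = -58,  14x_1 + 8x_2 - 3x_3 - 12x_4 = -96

Row-reduce:
R1 ← R1 / (15).
R2 ← R2 − 4·R1.
R3 ← R3 − 3·R1.
R4 ← R4 − 14·R1.
R2 ← R2 / (-149/15).
R1 ← R1 + 4/15·R2.
R3 ← R3 − 79/5·R2.
R4 ← R4 − 176/15·R2.
R3 ← R3 / (-953/298).
R1 ← R1 + 63/149·R3.
R2 ← R2 − 347/298·R3.
R4 ← R4 + 953/149·R3.
Row 4 reduces to 0 = 1, a contradiction. The system is inconsistent.

no solution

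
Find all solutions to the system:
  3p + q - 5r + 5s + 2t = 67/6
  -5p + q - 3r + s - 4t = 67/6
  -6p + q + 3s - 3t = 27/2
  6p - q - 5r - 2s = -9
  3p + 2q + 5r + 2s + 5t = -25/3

Row-reduce the augmented matrix:
R1 ← R1 / (3).
R2 ← R2 + 5·R1.
R3 ← R3 + 6·R1.
R4 ← R4 − 6·R1.
R5 ← R5 − 3·R1.
R2 ← R2 / (8/3).
R1 ← R1 − 1/3·R2.
R3 ← R3 − 3·R2.
R4 ← R4 + 3·R2.
R5 ← R5 − 1·R2.
R3 ← R3 / (11/4).
R1 ← R1 + 1/4·R3.
R2 ← R2 + 17/4·R3.
R4 ← R4 + 31/4·R3.
R5 ← R5 − 57/4·R3.
R4 ← R4 / (61/11).
R1 ← R1 − 8/11·R4.
R2 ← R2 − 81/11·R4.
R3 ← R3 − 10/11·R4.
R5 ← R5 + 214/11·R4.
R5 ← R5 / (-316/61).
R1 ← R1 − 54/61·R5.
R2 ← R2 − 135/61·R5.
R3 ← R3 − 37/61·R5.
R4 ← R4 − 2/61·R5.
Reading off the reduced rows gives p = -3, q = -2, r = -2, s = 3/2, t = 7/3.

p = -3, q = -2, r = -2, s = 3/2, t = 7/3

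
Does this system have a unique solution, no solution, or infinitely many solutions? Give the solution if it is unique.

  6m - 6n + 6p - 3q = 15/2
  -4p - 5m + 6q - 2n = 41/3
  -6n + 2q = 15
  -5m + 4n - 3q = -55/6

Row-reduce the augmented matrix:
R1 ← R1 / (6).
R2 ← R2 + 5·R1.
R4 ← R4 + 5·R1.
R2 ← R2 / (-7).
R1 ← R1 + 1·R2.
R3 ← R3 + 6·R2.
R4 ← R4 + 1·R2.
R3 ← R3 / (-6/7).
R1 ← R1 − 6/7·R3.
R2 ← R2 + 1/7·R3.
R4 ← R4 − 34/7·R3.
R4 ← R4 / (-35/3).
R1 ← R1 + 2·R4.
R2 ← R2 + 1/3·R4.
R3 ← R3 − 7/6·R4.
Reading off the reduced rows gives m = -2/3, n = -2, p = 2/3, q = 3/2.

m = -2/3, n = -2, p = 2/3, q = 3/2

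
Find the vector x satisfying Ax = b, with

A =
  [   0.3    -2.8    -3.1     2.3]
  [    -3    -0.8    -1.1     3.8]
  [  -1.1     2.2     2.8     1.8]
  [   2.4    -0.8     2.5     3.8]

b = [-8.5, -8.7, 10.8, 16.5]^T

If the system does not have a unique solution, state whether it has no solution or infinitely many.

x_1 = 4, x_2 = 4, x_3 = 1, x_4 = 2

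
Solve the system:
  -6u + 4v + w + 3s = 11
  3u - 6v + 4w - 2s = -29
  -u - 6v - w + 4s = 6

infinitely many solutions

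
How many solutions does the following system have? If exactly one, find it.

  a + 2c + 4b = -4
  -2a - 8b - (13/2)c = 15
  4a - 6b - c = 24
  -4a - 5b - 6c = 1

Row-reduce:
R2 ← R2 + 2·R1.
R3 ← R3 − 4·R1.
R4 ← R4 + 4·R1.
Swap R2 and R3.
R2 ← R2 / (-22).
R1 ← R1 − 4·R2.
R4 ← R4 − 11·R2.
R3 ← R3 / (-5/2).
R1 ← R1 − 4/11·R3.
R2 ← R2 − 9/22·R3.
R4 ← R4 + 5/2·R3.
Row 4 reduces to 0 = -2, a contradiction. The system is inconsistent.

no solution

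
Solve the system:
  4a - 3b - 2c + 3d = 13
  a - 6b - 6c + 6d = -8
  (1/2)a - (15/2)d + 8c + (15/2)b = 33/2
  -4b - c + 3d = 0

no solution

Row-reduce:
R1 ← R1 / (4).
R2 ← R2 − 1·R1.
R3 ← R3 − 1/2·R1.
R2 ← R2 / (-21/4).
R1 ← R1 + 3/4·R2.
R3 ← R3 − 63/8·R2.
R4 ← R4 + 4·R2.
Swap R3 and R4.
R3 ← R3 / (67/21).
R1 ← R1 − 2/7·R3.
R2 ← R2 − 22/21·R3.
Row 4 reduces to 0 = -2, a contradiction. The system is inconsistent.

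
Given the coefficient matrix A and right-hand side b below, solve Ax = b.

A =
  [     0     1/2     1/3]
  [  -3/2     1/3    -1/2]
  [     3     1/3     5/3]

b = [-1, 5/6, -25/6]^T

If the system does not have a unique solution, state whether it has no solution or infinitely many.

no solution

Row-reduce:
Swap R1 and R2.
R1 ← R1 / (-3/2).
R3 ← R3 − 3·R1.
R2 ← R2 / (1/2).
R1 ← R1 + 2/9·R2.
R3 ← R3 − 1·R2.
Row 3 reduces to 0 = -1/2, a contradiction. The system is inconsistent.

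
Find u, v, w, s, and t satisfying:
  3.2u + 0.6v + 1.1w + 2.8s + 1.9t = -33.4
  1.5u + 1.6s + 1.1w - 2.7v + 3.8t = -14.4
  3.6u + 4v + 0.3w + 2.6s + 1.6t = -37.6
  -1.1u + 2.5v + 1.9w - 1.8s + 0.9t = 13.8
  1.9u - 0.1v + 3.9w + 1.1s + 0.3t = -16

u = -5, v = -1, w = 0, s = -6, t = 0

Row-reduce the augmented matrix:
R1 ← R1 / (16/5).
R2 ← R2 − 3/2·R1.
R3 ← R3 − 18/5·R1.
R4 ← R4 + 11/10·R1.
R5 ← R5 − 19/10·R1.
R2 ← R2 / (-477/160).
R1 ← R1 − 3/16·R2.
R3 ← R3 − 133/40·R2.
R4 ← R4 − 433/160·R2.
R5 ← R5 + 73/160·R2.
R3 ← R3 / (-1363/4770).
R1 ← R1 − 121/318·R3.
R2 ← R2 + 187/954·R3.
R4 ← R4 − 13397/4770·R3.
R5 ← R5 − 15061/4770·R3.
R4 ← R4 / (-19292/6815).
R1 ← R1 − 801/1363·R4.
R2 ← R2 − 83/1363·R4.
R3 ← R3 − 1094/1363·R4.
R5 ← R5 + 42809/13630·R4.
R5 ← R5 / (-41073/7420).
R1 ← R1 − 51977/4823·R5.
R2 ← R2 + 10468/4823·R5.
R3 ← R3 + 3571/4823·R5.
R4 ← R4 + 104967/9646·R5.
Reading off the reduced rows gives u = -5, v = -1, w = 0, s = -6, t = 0.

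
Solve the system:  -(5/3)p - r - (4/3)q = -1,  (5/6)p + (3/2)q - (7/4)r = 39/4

infinitely many solutions

Row-reduce:
R1 ← R1 / (-5/3).
R2 ← R2 − 5/6·R1.
R2 ← R2 / (5/6).
R1 ← R1 − 4/5·R2.
Rank is 2 with 3 unknowns, leaving r free.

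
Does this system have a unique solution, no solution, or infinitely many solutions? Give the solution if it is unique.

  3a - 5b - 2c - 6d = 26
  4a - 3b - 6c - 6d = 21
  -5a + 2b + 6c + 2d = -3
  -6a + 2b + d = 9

a = -3, b = -3, c = -1, d = -3

Row-reduce the augmented matrix:
R1 ← R1 / (3).
R2 ← R2 − 4·R1.
R3 ← R3 + 5·R1.
R4 ← R4 + 6·R1.
R2 ← R2 / (11/3).
R1 ← R1 + 5/3·R2.
R3 ← R3 + 19/3·R2.
R4 ← R4 + 8·R2.
R3 ← R3 / (-34/11).
R1 ← R1 + 24/11·R3.
R2 ← R2 + 10/11·R3.
R4 ← R4 + 124/11·R3.
R4 ← R4 / (169/17).
R1 ← R1 − 36/17·R4.
R2 ← R2 − 32/17·R4.
R3 ← R3 − 25/17·R4.
Reading off the reduced rows gives a = -3, b = -3, c = -1, d = -3.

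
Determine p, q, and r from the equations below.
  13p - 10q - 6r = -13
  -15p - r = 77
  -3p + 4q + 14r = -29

p = -5, q = -4, r = -2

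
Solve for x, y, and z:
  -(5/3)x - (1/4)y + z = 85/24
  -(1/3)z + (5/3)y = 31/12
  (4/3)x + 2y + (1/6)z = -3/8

x = -5/2, y = 3/2, z = -1/4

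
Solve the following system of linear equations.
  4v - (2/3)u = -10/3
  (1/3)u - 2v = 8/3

no solution

Row-reduce:
R1 ← R1 / (-2/3).
R2 ← R2 − 1/3·R1.
Row 2 reduces to 0 = 1, a contradiction. The system is inconsistent.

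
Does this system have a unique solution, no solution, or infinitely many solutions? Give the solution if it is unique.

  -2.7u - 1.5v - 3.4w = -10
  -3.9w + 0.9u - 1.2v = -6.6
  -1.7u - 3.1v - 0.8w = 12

Row-reduce the augmented matrix:
R1 ← R1 / (-27/10).
R2 ← R2 − 9/10·R1.
R3 ← R3 + 17/10·R1.
R2 ← R2 / (-17/10).
R1 ← R1 − 5/9·R2.
R3 ← R3 + 97/45·R2.
R3 ← R3 / (5908/765).
R1 ← R1 + 59/153·R3.
R2 ← R2 − 151/51·R3.
Reading off the reduced rows gives u = 2, v = -6, w = 4.

u = 2, v = -6, w = 4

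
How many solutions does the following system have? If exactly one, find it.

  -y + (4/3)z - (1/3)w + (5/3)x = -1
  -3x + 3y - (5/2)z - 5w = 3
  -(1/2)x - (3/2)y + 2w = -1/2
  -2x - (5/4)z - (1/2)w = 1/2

no solution

Row-reduce:
R1 ← R1 / (5/3).
R2 ← R2 + 3·R1.
R3 ← R3 + 1/2·R1.
R4 ← R4 + 2·R1.
R2 ← R2 / (6/5).
R1 ← R1 + 3/5·R2.
R3 ← R3 + 9/5·R2.
R4 ← R4 + 6/5·R2.
R3 ← R3 / (1/4).
R1 ← R1 − 3/4·R3.
R2 ← R2 + 1/12·R3.
R4 ← R4 − 1/4·R3.
Row 4 reduces to 0 = -1/2, a contradiction. The system is inconsistent.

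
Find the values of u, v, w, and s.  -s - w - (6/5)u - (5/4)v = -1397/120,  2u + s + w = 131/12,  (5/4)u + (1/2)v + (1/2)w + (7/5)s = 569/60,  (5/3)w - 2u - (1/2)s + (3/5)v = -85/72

u = 3, v = 5/2, w = 8/3, s = 9/4

Row-reduce the augmented matrix:
R1 ← R1 / (-6/5).
R2 ← R2 − 2·R1.
R3 ← R3 − 5/4·R1.
R4 ← R4 + 2·R1.
R2 ← R2 / (-25/12).
R1 ← R1 − 25/24·R2.
R3 ← R3 + 77/96·R2.
R4 ← R4 − 161/60·R2.
R3 ← R3 / (-57/200).
R1 ← R1 − 1/2·R3.
R2 ← R2 − 8/25·R3.
R4 ← R4 − 928/375·R3.
R4 ← R4 / (16097/2850).
R1 ← R1 − 30/19·R4.
R2 ← R2 − 96/95·R4.
R3 ← R3 + 41/19·R4.
Reading off the reduced rows gives u = 3, v = 5/2, w = 8/3, s = 9/4.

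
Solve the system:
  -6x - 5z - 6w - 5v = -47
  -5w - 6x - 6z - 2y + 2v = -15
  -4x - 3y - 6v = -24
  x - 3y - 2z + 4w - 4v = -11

infinitely many solutions

Row-reduce:
R1 ← R1 / (-6).
R2 ← R2 + 6·R1.
R3 ← R3 + 4·R1.
R4 ← R4 − 1·R1.
R2 ← R2 / (-2).
R3 ← R3 + 3·R2.
R4 ← R4 + 3·R2.
R3 ← R3 / (29/6).
R1 ← R1 − 5/6·R3.
R2 ← R2 − 1/2·R3.
R4 ← R4 + 4/3·R3.
R4 ← R4 / (127/58).
R1 ← R1 − 33/58·R4.
R2 ← R2 + 22/29·R4.
R3 ← R3 − 15/29·R4.
Rank is 4 with 5 unknowns, leaving v free.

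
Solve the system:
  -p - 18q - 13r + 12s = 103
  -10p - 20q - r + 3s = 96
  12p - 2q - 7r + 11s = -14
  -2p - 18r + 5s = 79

p = -2, q = -4, r = -5, s = -3

Row-reduce the augmented matrix:
R1 ← R1 / (-1).
R2 ← R2 + 10·R1.
R3 ← R3 − 12·R1.
R4 ← R4 + 2·R1.
R2 ← R2 / (160).
R1 ← R1 − 18·R2.
R3 ← R3 + 218·R2.
R4 ← R4 − 36·R2.
R3 ← R3 / (1021/80).
R1 ← R1 + 121/80·R3.
R2 ← R2 − 129/160·R3.
R4 ← R4 + 841/40·R3.
R4 ← R4 / (57/1021).
R1 ← R1 − 653/1021·R4.
R2 ← R2 + 462/1021·R4.
R3 ← R3 + 353/1021·R4.
Reading off the reduced rows gives p = -2, q = -4, r = -5, s = -3.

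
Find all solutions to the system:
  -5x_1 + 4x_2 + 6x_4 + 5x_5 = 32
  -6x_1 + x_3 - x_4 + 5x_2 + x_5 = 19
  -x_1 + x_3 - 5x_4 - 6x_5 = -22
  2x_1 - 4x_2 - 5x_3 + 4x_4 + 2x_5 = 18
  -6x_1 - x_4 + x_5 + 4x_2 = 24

x_1 = -5, x_2 = -3, x_3 = -2, x_4 = -1, x_5 = 5

Row-reduce the augmented matrix:
R1 ← R1 / (-5).
R2 ← R2 + 6·R1.
R3 ← R3 + 1·R1.
R4 ← R4 − 2·R1.
R5 ← R5 + 6·R1.
R2 ← R2 / (1/5).
R1 ← R1 + 4/5·R2.
R3 ← R3 + 4/5·R2.
R4 ← R4 + 12/5·R2.
R5 ← R5 + 4/5·R2.
R3 ← R3 / (5).
R1 ← R1 − 4·R3.
R2 ← R2 − 5·R3.
R4 ← R4 − 7·R3.
R5 ← R5 − 4·R3.
R4 ← R4 / (-187/5).
R1 ← R1 + 14/5·R4.
R2 ← R2 + 2·R4.
R3 ← R3 + 39/5·R4.
R5 ← R5 + 49/5·R4.
R5 ← R5 / (256/187).
R1 ← R1 − 367/187·R5.
R2 ← R2 − 556/187·R5.
R3 ← R3 + 300/187·R5.
R4 ← R4 − 91/187·R5.
Reading off the reduced rows gives x_1 = -5, x_2 = -3, x_3 = -2, x_4 = -1, x_5 = 5.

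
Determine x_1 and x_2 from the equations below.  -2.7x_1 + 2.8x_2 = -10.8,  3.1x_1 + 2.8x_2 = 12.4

Row-reduce the augmented matrix:
R1 ← R1 / (-27/10).
R2 ← R2 − 31/10·R1.
R2 ← R2 / (812/135).
R1 ← R1 + 28/27·R2.
Reading off the reduced rows gives x_1 = 4, x_2 = 0.

x_1 = 4, x_2 = 0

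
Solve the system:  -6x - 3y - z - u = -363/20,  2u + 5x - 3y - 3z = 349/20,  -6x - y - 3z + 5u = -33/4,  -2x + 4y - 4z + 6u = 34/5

x = 11/4, y = 2/5, z = -4/5, u = 5/4

Row-reduce the augmented matrix:
R1 ← R1 / (-6).
R2 ← R2 − 5·R1.
R3 ← R3 + 6·R1.
R4 ← R4 + 2·R1.
R2 ← R2 / (-11/2).
R1 ← R1 − 1/2·R2.
R3 ← R3 − 2·R2.
R4 ← R4 − 5·R2.
R3 ← R3 / (-112/33).
R1 ← R1 + 2/11·R3.
R2 ← R2 − 23/33·R3.
R4 ← R4 + 236/33·R3.
R4 ← R4 / (-43/7).
R1 ← R1 + 1/14·R4.
R2 ← R2 − 31/28·R4.
R3 ← R3 + 53/28·R4.
Reading off the reduced rows gives x = 11/4, y = 2/5, z = -4/5, u = 5/4.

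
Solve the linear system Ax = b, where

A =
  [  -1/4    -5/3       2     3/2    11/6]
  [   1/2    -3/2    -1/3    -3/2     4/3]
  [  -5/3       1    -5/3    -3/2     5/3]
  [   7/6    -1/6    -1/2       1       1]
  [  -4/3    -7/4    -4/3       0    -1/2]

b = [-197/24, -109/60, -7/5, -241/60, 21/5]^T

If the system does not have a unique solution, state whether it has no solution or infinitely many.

x_1 = -1/2, x_2 = -2/5, x_3 = -1, x_4 = -1, x_5 = -3

Row-reduce the augmented matrix:
R1 ← R1 / (-1/4).
R2 ← R2 − 1/2·R1.
R3 ← R3 + 5/3·R1.
R4 ← R4 − 7/6·R1.
R5 ← R5 + 4/3·R1.
R2 ← R2 / (-29/6).
R1 ← R1 − 20/3·R2.
R3 ← R3 − 109/9·R2.
R4 ← R4 + 143/18·R2.
R5 ← R5 − 257/36·R2.
R3 ← R3 / (-1517/261).
R1 ← R1 + 256/87·R3.
R2 ← R2 + 22/29·R3.
R4 ← R4 − 1465/522·R3.
R5 ← R5 + 3437/522·R3.
R4 ← R4 / (10901/6068).
R1 ← R1 + 18/1517·R4.
R2 ← R2 − 1062/1517·R4.
R3 ← R3 − 4041/3034·R4.
R5 ← R5 − 9057/3034·R4.
R5 ← R5 / (-584281/65406).
R1 ← R1 + 15486/10901·R5.
R2 ← R2 + 23812/10901·R5.
R3 ← R3 + 22208/10901·R5.
R4 ← R4 − 41686/32703·R5.
Reading off the reduced rows gives x_1 = -1/2, x_2 = -2/5, x_3 = -1, x_4 = -1, x_5 = -3.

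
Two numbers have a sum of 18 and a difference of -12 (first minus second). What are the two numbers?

first number: 3, second number: 15

Let x = first number, y = second number.
  x + y = 18
  x - y = -12
From equation 1: x = 18 − y.
Substitute into equation 2 and solve: y = 15.
Then x = 3.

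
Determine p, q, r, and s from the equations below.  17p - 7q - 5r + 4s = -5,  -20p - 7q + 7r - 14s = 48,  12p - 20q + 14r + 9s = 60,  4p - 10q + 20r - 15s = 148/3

p = -1, q = -8/3, r = 4/3, s = 0

Row-reduce the augmented matrix:
R1 ← R1 / (17).
R2 ← R2 + 20·R1.
R3 ← R3 − 12·R1.
R4 ← R4 − 4·R1.
R2 ← R2 / (-259/17).
R1 ← R1 + 7/17·R2.
R3 ← R3 + 256/17·R2.
R4 ← R4 + 142/17·R2.
R3 ← R3 / (4254/259).
R1 ← R1 + 12/37·R3.
R2 ← R2 + 19/259·R3.
R4 ← R4 − 5326/259·R3.
R4 ← R4 / (-63980/2127).
R1 ← R1 − 560/709·R4.
R2 ← R2 − 2887/4254·R4.
R3 ← R3 − 3979/4254·R4.
Reading off the reduced rows gives p = -1, q = -8/3, r = 4/3, s = 0.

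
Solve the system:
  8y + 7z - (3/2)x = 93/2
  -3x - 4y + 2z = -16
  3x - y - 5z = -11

Row-reduce:
R1 ← R1 / (-3/2).
R2 ← R2 + 3·R1.
R3 ← R3 − 3·R1.
R2 ← R2 / (-20).
R1 ← R1 + 16/3·R2.
R3 ← R3 − 15·R2.
Row 3 reduces to 0 = 1/4, a contradiction. The system is inconsistent.

no solution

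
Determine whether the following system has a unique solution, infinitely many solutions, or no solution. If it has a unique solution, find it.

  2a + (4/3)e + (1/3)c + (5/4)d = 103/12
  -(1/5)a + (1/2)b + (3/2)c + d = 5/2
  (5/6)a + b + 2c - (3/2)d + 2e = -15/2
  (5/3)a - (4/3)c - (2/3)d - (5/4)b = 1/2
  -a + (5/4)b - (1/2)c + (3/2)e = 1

a = 0, b = -2, c = -1, d = 5, e = 2

Row-reduce the augmented matrix:
R1 ← R1 / (2).
R2 ← R2 + 1/5·R1.
R3 ← R3 − 5/6·R1.
R4 ← R4 − 5/3·R1.
R5 ← R5 + 1·R1.
R2 ← R2 / (1/2).
R3 ← R3 − 1·R2.
R4 ← R4 + 5/4·R2.
R5 ← R5 − 5/4·R2.
R3 ← R3 / (-217/180).
R1 ← R1 − 1/6·R3.
R2 ← R2 − 46/15·R3.
R4 ← R4 − 20/9·R3.
R5 ← R5 + 25/6·R3.
R4 ← R4 / (-70499/10416).
R1 ← R1 − 15/434·R4.
R2 ← R2 + 7477/868·R4.
R3 ← R3 − 3075/868·R4.
R5 ← R5 − 43655/3472·R4.
R5 ← R5 / (49473/140998).
R1 ← R1 − 58980/70499·R5.
R2 ← R2 − 105008/70499·R5.
R3 ← R3 + 17464/70499·R5.
R4 ← R4 + 14512/70499·R5.
Reading off the reduced rows gives a = 0, b = -2, c = -1, d = 5, e = 2.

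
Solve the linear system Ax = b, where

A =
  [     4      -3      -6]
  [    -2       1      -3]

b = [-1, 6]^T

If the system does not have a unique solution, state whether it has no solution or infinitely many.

infinitely many solutions

Row-reduce:
R1 ← R1 / (4).
R2 ← R2 + 2·R1.
R2 ← R2 / (-1/2).
R1 ← R1 + 3/4·R2.
Rank is 2 with 3 unknowns, leaving x_3 free.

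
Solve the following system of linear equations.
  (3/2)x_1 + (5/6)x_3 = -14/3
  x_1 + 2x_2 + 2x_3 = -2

Row-reduce:
R1 ← R1 / (3/2).
R2 ← R2 − 1·R1.
R2 ← R2 / (2).
Rank is 2 with 3 unknowns, leaving x_3 free.

infinitely many solutions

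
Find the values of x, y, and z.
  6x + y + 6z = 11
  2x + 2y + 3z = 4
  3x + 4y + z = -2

Row-reduce the augmented matrix:
R1 ← R1 / (6).
R2 ← R2 − 2·R1.
R3 ← R3 − 3·R1.
R2 ← R2 / (5/3).
R1 ← R1 − 1/6·R2.
R3 ← R3 − 7/2·R2.
R3 ← R3 / (-41/10).
R1 ← R1 − 9/10·R3.
R2 ← R2 − 3/5·R3.
Reading off the reduced rows gives x = 0, y = -1, z = 2.

x = 0, y = -1, z = 2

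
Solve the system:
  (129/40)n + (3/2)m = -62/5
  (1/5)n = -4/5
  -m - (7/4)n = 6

no solution

Row-reduce:
R1 ← R1 / (3/2).
R3 ← R3 + 1·R1.
R2 ← R2 / (1/5).
R1 ← R1 − 43/20·R2.
R3 ← R3 − 2/5·R2.
Row 3 reduces to 0 = -2/3, a contradiction. The system is inconsistent.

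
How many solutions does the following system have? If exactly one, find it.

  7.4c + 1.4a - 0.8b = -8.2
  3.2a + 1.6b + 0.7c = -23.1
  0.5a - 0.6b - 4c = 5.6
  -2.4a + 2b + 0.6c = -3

a = -4, b = -6, c = -1

Row-reduce the augmented matrix:
R1 ← R1 / (7/5).
R2 ← R2 − 16/5·R1.
R3 ← R3 − 1/2·R1.
R4 ← R4 + 12/5·R1.
R2 ← R2 / (24/7).
R1 ← R1 + 4/7·R2.
R3 ← R3 + 11/35·R2.
R4 ← R4 − 22/35·R2.
R3 ← R3 / (-1951/240).
R1 ← R1 − 31/12·R3.
R2 ← R2 + 227/48·R3.
R4 ← R4 − 1951/120·R3.
R4 reduces to 0 = 0, so the extra equation is consistent.
Reading off the reduced rows gives a = -4, b = -6, c = -1.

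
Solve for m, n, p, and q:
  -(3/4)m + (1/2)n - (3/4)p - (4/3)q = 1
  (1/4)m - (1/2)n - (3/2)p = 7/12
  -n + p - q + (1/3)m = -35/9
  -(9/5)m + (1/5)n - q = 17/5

m = -8/3, n = 1/2, p = -1, q = 3/2

Row-reduce the augmented matrix:
R1 ← R1 / (-3/4).
R2 ← R2 − 1/4·R1.
R3 ← R3 − 1/3·R1.
R4 ← R4 + 9/5·R1.
R2 ← R2 / (-1/3).
R1 ← R1 + 2/3·R2.
R3 ← R3 + 7/9·R2.
R4 ← R4 + 1·R2.
R3 ← R3 / (19/4).
R1 ← R1 − 9/2·R3.
R2 ← R2 − 21/4·R3.
R4 ← R4 − 141/20·R3.
R4 ← R4 / (414/95).
R1 ← R1 − 182/57·R4.
R2 ← R2 − 37/19·R4.
R3 ← R3 + 20/171·R4.
Reading off the reduced rows gives m = -8/3, n = 1/2, p = -1, q = 3/2.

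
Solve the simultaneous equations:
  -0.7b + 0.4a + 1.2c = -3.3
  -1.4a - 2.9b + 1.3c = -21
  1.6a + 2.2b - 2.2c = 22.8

Row-reduce the augmented matrix:
R1 ← R1 / (2/5).
R2 ← R2 + 7/5·R1.
R3 ← R3 − 8/5·R1.
R2 ← R2 / (-107/20).
R1 ← R1 + 7/4·R2.
R3 ← R3 − 5·R2.
R3 ← R3 / (-199/107).
R1 ← R1 − 257/214·R3.
R2 ← R2 + 110/107·R3.
Reading off the reduced rows gives a = 6, b = 3, c = -3.

a = 6, b = 3, c = -3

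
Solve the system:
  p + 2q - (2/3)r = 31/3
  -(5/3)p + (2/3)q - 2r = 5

infinitely many solutions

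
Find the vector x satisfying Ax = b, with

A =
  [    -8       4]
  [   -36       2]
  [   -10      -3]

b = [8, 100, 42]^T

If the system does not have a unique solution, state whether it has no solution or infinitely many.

Row-reduce the augmented matrix:
R1 ← R1 / (-8).
R2 ← R2 + 36·R1.
R3 ← R3 + 10·R1.
R2 ← R2 / (-16).
R1 ← R1 + 1/2·R2.
R3 ← R3 + 8·R2.
R3 reduces to 0 = 0, so the extra equation is consistent.
Reading off the reduced rows gives x_1 = -3, x_2 = -4.

x_1 = -3, x_2 = -4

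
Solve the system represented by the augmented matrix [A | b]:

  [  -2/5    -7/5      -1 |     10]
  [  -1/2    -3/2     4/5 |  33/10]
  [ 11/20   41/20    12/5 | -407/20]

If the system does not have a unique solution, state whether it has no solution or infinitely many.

no solution

Row-reduce:
R1 ← R1 / (-2/5).
R2 ← R2 + 1/2·R1.
R3 ← R3 − 11/20·R1.
R2 ← R2 / (1/4).
R1 ← R1 − 7/2·R2.
R3 ← R3 − 1/8·R2.
Row 3 reduces to 0 = -2, a contradiction. The system is inconsistent.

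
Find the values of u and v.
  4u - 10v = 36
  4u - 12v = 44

u = -1, v = -4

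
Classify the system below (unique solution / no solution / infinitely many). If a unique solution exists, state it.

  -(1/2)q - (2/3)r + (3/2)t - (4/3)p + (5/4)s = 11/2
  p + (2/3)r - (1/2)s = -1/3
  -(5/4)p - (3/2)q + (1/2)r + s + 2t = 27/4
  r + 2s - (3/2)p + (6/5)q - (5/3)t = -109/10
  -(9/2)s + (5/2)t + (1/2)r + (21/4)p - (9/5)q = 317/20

no solution

Row-reduce:
R1 ← R1 / (-4/3).
R2 ← R2 − 1·R1.
R3 ← R3 + 5/4·R1.
R4 ← R4 + 3/2·R1.
R5 ← R5 − 21/4·R1.
R2 ← R2 / (-3/8).
R1 ← R1 − 3/8·R2.
R3 ← R3 + 33/32·R2.
R4 ← R4 − 141/80·R2.
R5 ← R5 + 603/160·R2.
R3 ← R3 / (2/3).
R1 ← R1 − 2/3·R3.
R2 ← R2 + 4/9·R3.
R4 ← R4 − 38/15·R3.
R5 ← R5 + 19/5·R3.
R4 ← R4 / (63/8).
R1 ← R1 − 7/8·R4.
R2 ← R2 + 25/12·R4.
R3 ← R3 + 33/16·R4.
R5 ← R5 + 189/16·R4.
Row 5 reduces to 0 = 1/2, a contradiction. The system is inconsistent.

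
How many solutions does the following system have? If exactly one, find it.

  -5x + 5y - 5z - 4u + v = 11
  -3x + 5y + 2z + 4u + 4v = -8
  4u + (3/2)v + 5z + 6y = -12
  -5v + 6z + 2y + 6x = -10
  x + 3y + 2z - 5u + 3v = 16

no solution

Row-reduce:
R1 ← R1 / (-5).
R2 ← R2 + 3·R1.
R4 ← R4 − 6·R1.
R5 ← R5 − 1·R1.
R2 ← R2 / (2).
R1 ← R1 + 1·R2.
R3 ← R3 − 6·R2.
R4 ← R4 − 8·R2.
R5 ← R5 − 4·R2.
R3 ← R3 / (-10).
R1 ← R1 − 7/2·R3.
R2 ← R2 − 5/2·R3.
R4 ← R4 + 20·R3.
R5 ← R5 + 9·R3.
Swap R4 and R5.
R4 ← R4 / (-123/25).
R1 ← R1 + 33/25·R4.
R2 ← R2 + 3/5·R4.
R3 ← R3 − 38/25·R4.
Row 5 reduces to 0 = -2, a contradiction. The system is inconsistent.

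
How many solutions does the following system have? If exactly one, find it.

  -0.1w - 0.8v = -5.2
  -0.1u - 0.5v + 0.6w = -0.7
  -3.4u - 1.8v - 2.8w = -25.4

Row-reduce the augmented matrix:
Swap R1 and R2.
R1 ← R1 / (-1/10).
R3 ← R3 + 17/5·R1.
R2 ← R2 / (-4/5).
R1 ← R1 − 5·R2.
R3 ← R3 − 76/5·R2.
R3 ← R3 / (-251/10).
R1 ← R1 + 53/8·R3.
R2 ← R2 − 1/8·R3.
Reading off the reduced rows gives u = 1, v = 6, w = 4.

u = 1, v = 6, w = 4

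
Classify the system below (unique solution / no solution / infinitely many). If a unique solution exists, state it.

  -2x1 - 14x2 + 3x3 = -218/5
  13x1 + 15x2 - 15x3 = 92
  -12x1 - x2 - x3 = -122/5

x1 = 2, x2 = 12/5, x3 = -2

Row-reduce the augmented matrix:
R1 ← R1 / (-2).
R2 ← R2 − 13·R1.
R3 ← R3 + 12·R1.
R2 ← R2 / (-76).
R1 ← R1 − 7·R2.
R3 ← R3 − 83·R2.
R3 ← R3 / (-2141/152).
R1 ← R1 + 165/152·R3.
R2 ← R2 + 9/152·R3.
Reading off the reduced rows gives x1 = 2, x2 = 12/5, x3 = -2.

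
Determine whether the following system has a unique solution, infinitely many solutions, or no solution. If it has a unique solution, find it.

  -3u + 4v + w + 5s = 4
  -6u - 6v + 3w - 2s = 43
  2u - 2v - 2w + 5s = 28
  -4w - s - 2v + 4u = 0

Row-reduce the augmented matrix:
R1 ← R1 / (-3).
R2 ← R2 + 6·R1.
R3 ← R3 − 2·R1.
R4 ← R4 − 4·R1.
R2 ← R2 / (-14).
R1 ← R1 + 4/3·R2.
R3 ← R3 − 2/3·R2.
R4 ← R4 − 10/3·R2.
R3 ← R3 / (-9/7).
R1 ← R1 + 3/7·R3.
R2 ← R2 + 1/14·R3.
R4 ← R4 + 17/7·R3.
R4 ← R4 / (-320/27).
R1 ← R1 + 28/9·R4.
R2 ← R2 − 23/54·R4.
R3 ← R3 + 163/27·R4.
Reading off the reduced rows gives u = -3, v = -6, w = -1, s = 4.

u = -3, v = -6, w = -1, s = 4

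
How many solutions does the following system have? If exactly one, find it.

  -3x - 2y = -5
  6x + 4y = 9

no solution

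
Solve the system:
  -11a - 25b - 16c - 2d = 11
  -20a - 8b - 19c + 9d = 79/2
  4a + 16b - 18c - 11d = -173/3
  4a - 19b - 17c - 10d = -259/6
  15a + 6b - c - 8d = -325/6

Row-reduce the augmented matrix:
R1 ← R1 / (-11).
R2 ← R2 + 20·R1.
R3 ← R3 − 4·R1.
R4 ← R4 − 4·R1.
R5 ← R5 − 15·R1.
R2 ← R2 / (412/11).
R1 ← R1 − 25/11·R2.
R3 ← R3 − 76/11·R2.
R4 ← R4 + 309/11·R2.
R5 ← R5 + 309/11·R2.
R3 ← R3 / (-2645/103).
R1 ← R1 − 347/412·R3.
R2 ← R2 − 111/412·R3.
R4 ← R4 + 61/4·R3.
R5 ← R5 + 61/4·R3.
R4 ← R4 / (75103/10580).
R1 ← R1 + 11067/10580·R4.
R2 ← R2 − 2009/10580·R4.
R3 ← R3 − 1448/2645·R4.
R5 ← R5 − 75103/10580·R4.
R5 reduces to 0 = 0, so the extra equation is consistent.
Reading off the reduced rows gives a = -8/3, b = -1/3, c = 3/2, d = 4/3.

a = -8/3, b = -1/3, c = 3/2, d = 4/3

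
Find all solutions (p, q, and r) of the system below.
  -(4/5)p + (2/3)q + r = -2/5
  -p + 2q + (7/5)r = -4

infinitely many solutions

Row-reduce:
R1 ← R1 / (-4/5).
R2 ← R2 + 1·R1.
R2 ← R2 / (7/6).
R1 ← R1 + 5/6·R2.
Rank is 2 with 3 unknowns, leaving r free.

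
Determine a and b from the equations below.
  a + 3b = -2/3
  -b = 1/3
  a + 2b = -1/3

a = 1/3, b = -1/3

Row-reduce the augmented matrix:
R3 ← R3 − 1·R1.
R2 ← R2 / (-1).
R1 ← R1 − 3·R2.
R3 ← R3 + 1·R2.
R3 reduces to 0 = 0, so the extra equation is consistent.
Reading off the reduced rows gives a = 1/3, b = -1/3.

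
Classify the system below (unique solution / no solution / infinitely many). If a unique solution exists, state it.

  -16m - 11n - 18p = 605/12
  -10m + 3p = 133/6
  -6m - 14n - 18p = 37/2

m = -8/3, n = 7/4, p = -3/2

Row-reduce the augmented matrix:
R1 ← R1 / (-16).
R2 ← R2 + 10·R1.
R3 ← R3 + 6·R1.
R2 ← R2 / (55/8).
R1 ← R1 − 11/16·R2.
R3 ← R3 + 79/8·R2.
R3 ← R3 / (507/55).
R1 ← R1 + 3/10·R3.
R2 ← R2 − 114/55·R3.
Reading off the reduced rows gives m = -8/3, n = 7/4, p = -3/2.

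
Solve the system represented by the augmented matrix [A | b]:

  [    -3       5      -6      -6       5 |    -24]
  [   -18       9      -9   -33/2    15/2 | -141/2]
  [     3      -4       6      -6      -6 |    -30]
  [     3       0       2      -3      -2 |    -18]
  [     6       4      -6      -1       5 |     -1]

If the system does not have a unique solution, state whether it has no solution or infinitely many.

infinitely many solutions

Row-reduce:
R1 ← R1 / (-3).
R2 ← R2 + 18·R1.
R3 ← R3 − 3·R1.
R4 ← R4 − 3·R1.
R5 ← R5 − 6·R1.
R2 ← R2 / (-21).
R1 ← R1 + 5/3·R2.
R3 ← R3 − 1·R2.
R4 ← R4 − 5·R2.
R5 ← R5 − 14·R2.
R3 ← R3 / (9/7).
R1 ← R1 + 1/7·R3.
R2 ← R2 + 9/7·R3.
R4 ← R4 − 17/7·R3.
R4 ← R4 / (149/9).
R1 ← R1 + 7/9·R4.
R2 ← R2 + 12·R4.
R3 ← R3 + 155/18·R4.
Rank is 4 with 5 unknowns, leaving x_5 free.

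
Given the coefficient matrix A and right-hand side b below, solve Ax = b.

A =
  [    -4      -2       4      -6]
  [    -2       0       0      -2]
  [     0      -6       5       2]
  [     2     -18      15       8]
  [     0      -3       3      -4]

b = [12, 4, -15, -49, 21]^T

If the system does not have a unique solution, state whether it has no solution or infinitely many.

Row-reduce the augmented matrix:
R1 ← R1 / (-4).
R2 ← R2 + 2·R1.
R4 ← R4 − 2·R1.
R1 ← R1 − 1/2·R2.
R3 ← R3 + 6·R2.
R4 ← R4 + 19·R2.
R5 ← R5 + 3·R2.
R3 ← R3 / (-7).
R2 ← R2 + 2·R3.
R4 ← R4 + 21·R3.
R5 ← R5 + 3·R3.
Swap R4 and R5.
R4 ← R4 / (-31/7).
R1 ← R1 − 1·R4.
R2 ← R2 + 9/7·R4.
R3 ← R3 + 8/7·R4.
R5 reduces to 0 = 0, so the extra equation is consistent.
Reading off the reduced rows gives x_1 = 4, x_2 = -2, x_3 = -3, x_4 = -6.

x_1 = 4, x_2 = -2, x_3 = -3, x_4 = -6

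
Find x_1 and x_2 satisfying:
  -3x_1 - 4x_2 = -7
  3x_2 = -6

x_1 = 5, x_2 = -2

Row-reduce the augmented matrix:
R1 ← R1 / (-3).
R2 ← R2 / (3).
R1 ← R1 − 4/3·R2.
Reading off the reduced rows gives x_1 = 5, x_2 = -2.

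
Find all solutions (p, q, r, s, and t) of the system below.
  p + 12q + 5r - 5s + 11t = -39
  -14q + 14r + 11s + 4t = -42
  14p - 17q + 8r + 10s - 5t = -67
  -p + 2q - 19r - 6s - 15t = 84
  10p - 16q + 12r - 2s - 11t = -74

Row-reduce:
R3 ← R3 − 14·R1.
R4 ← R4 + 1·R1.
R5 ← R5 − 10·R1.
R2 ← R2 / (-14).
R1 ← R1 − 12·R2.
R3 ← R3 + 185·R2.
R4 ← R4 − 14·R2.
R5 ← R5 + 136·R2.
R3 ← R3 / (-247).
R1 ← R1 − 17·R3.
R2 ← R2 + 1·R3.
R5 ← R5 + 174·R3.
Swap R4 and R5.
R4 ← R4 / (-22159/1729).
R1 ← R1 + 241/3458·R4.
R2 ← R2 + 901/1729·R4.
R3 ← R3 − 915/3458·R4.
Row 5 reduces to 0 = 3, a contradiction. The system is inconsistent.

no solution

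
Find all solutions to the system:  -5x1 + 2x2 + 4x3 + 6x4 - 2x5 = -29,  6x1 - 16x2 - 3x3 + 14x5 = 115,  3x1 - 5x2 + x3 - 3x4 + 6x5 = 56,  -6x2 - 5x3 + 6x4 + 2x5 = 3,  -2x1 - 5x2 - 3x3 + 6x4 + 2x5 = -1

infinitely many solutions

Row-reduce:
R1 ← R1 / (-5).
R2 ← R2 − 6·R1.
R3 ← R3 − 3·R1.
R5 ← R5 + 2·R1.
R2 ← R2 / (-68/5).
R1 ← R1 + 2/5·R2.
R3 ← R3 + 19/5·R2.
R4 ← R4 + 6·R2.
R5 ← R5 + 29/5·R2.
R3 ← R3 / (197/68).
R1 ← R1 + 29/34·R3.
R2 ← R2 + 9/68·R3.
R4 ← R4 + 197/34·R3.
R5 ← R5 + 365/68·R3.
Swap R4 and R5.
R4 ← R4 / (-411/197).
R1 ← R1 + 360/197·R4.
R2 ← R2 + 117/197·R4.
R3 ← R3 + 96/197·R4.
Rank is 4 with 5 unknowns, leaving x5 free.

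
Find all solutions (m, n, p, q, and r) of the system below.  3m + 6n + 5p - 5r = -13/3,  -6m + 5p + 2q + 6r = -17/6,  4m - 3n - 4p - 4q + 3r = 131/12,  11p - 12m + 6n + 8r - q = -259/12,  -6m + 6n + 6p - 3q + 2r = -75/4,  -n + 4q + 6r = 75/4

Row-reduce the augmented matrix:
R1 ← R1 / (3).
R2 ← R2 + 6·R1.
R3 ← R3 − 4·R1.
R4 ← R4 + 12·R1.
R5 ← R5 + 6·R1.
R2 ← R2 / (12).
R1 ← R1 − 2·R2.
R3 ← R3 + 11·R2.
R4 ← R4 − 30·R2.
R5 ← R5 − 18·R2.
R6 ← R6 + 1·R2.
R3 ← R3 / (37/12).
R1 ← R1 + 5/6·R3.
R2 ← R2 − 5/4·R3.
R4 ← R4 + 13/2·R3.
R5 ← R5 + 13/2·R3.
R6 ← R6 − 5/4·R3.
R4 ← R4 / (-391/37).
R1 ← R1 + 34/37·R4.
R2 ← R2 − 116/111·R4.
R3 ← R3 + 26/37·R4.
R5 ← R5 + 391/37·R4.
R6 ← R6 − 560/111·R4.
Swap R5 and R6.
R5 ← R5 / (9757/1173).
R1 ← R1 + 7/23·R5.
R2 ← R2 + 2009/1173·R5.
R3 ← R3 − 484/391·R5.
R4 ← R4 + 394/391·R5.
R6 reduces to 0 = 0, so the extra equation is consistent.
Reading off the reduced rows gives m = 5/2, n = 1/4, p = -2/3, q = 7/4, r = 2.

m = 5/2, n = 1/4, p = -2/3, q = 7/4, r = 2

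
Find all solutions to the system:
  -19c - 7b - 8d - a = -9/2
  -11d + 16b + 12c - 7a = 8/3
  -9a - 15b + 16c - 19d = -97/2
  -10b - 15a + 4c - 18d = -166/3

Row-reduce the augmented matrix:
R1 ← R1 / (-1).
R2 ← R2 + 7·R1.
R3 ← R3 + 9·R1.
R4 ← R4 + 15·R1.
R2 ← R2 / (65).
R1 ← R1 − 7·R2.
R3 ← R3 − 48·R2.
R4 ← R4 − 95·R2.
R3 ← R3 / (1039/13).
R1 ← R1 − 44/13·R3.
R2 ← R2 − 29/13·R3.
R4 ← R4 − 1002/13·R3.
R4 ← R4 / (17835/1039).
R1 ← R1 − 2407/1039·R4.
R2 ← R2 − 146/1039·R4.
R3 ← R3 − 257/1039·R4.
Reading off the reduced rows gives a = 3, b = 3/2, c = -1/3, d = -1/3.

a = 3, b = 3/2, c = -1/3, d = -1/3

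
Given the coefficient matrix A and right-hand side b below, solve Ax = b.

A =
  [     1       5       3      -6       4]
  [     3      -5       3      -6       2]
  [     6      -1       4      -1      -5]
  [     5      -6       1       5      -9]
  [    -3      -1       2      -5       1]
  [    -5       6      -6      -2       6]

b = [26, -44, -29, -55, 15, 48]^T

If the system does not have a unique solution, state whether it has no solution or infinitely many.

x_1 = -6, x_2 = 6, x_3 = 2, x_4 = 0, x_5 = -1

Row-reduce the augmented matrix:
R2 ← R2 − 3·R1.
R3 ← R3 − 6·R1.
R4 ← R4 − 5·R1.
R5 ← R5 + 3·R1.
R6 ← R6 + 5·R1.
R2 ← R2 / (-20).
R1 ← R1 − 5·R2.
R3 ← R3 + 31·R2.
R4 ← R4 + 31·R2.
R5 ← R5 − 14·R2.
R6 ← R6 − 31·R2.
R3 ← R3 / (-47/10).
R1 ← R1 − 3/2·R3.
R2 ← R2 − 3/10·R3.
R4 ← R4 + 47/10·R3.
R5 ← R5 − 34/5·R3.
R6 ← R6 + 3/10·R3.
Swap R4 and R5.
R4 ← R4 / (429/47).
R1 ← R1 − 105/47·R4.
R2 ← R2 − 21/47·R4.
R3 ← R3 + 164/47·R4.
R6 ← R6 + 679/47·R4.
Swap R5 and R6.
R5 ← R5 / (-1438/143).
R1 ← R1 − 72/143·R5.
R2 ← R2 − 43/143·R5.
R3 ← R3 + 329/143·R5.
R4 ← R4 + 212/143·R5.
R6 reduces to 0 = 0, so the extra equation is consistent.
Reading off the reduced rows gives x_1 = -6, x_2 = 6, x_3 = 2, x_4 = 0, x_5 = -1.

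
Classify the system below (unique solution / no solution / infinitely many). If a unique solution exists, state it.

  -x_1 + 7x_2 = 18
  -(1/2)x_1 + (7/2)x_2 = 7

no solution

Row-reduce:
R1 ← R1 / (-1).
R2 ← R2 + 1/2·R1.
Row 2 reduces to 0 = -2, a contradiction. The system is inconsistent.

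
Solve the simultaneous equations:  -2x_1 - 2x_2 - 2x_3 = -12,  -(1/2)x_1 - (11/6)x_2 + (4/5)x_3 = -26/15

Row-reduce:
R1 ← R1 / (-2).
R2 ← R2 + 1/2·R1.
R2 ← R2 / (-4/3).
R1 ← R1 − 1·R2.
Rank is 2 with 3 unknowns, leaving x_3 free.

infinitely many solutions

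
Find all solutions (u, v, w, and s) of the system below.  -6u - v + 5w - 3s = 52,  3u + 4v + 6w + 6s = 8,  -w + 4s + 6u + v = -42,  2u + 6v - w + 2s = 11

u = -6, v = 5, w = 3, s = -2

Row-reduce the augmented matrix:
R1 ← R1 / (-6).
R2 ← R2 − 3·R1.
R3 ← R3 − 6·R1.
R4 ← R4 − 2·R1.
R2 ← R2 / (7/2).
R1 ← R1 − 1/6·R2.
R4 ← R4 − 17/3·R2.
R3 ← R3 / (4).
R1 ← R1 + 26/21·R3.
R2 ← R2 − 17/7·R3.
R4 ← R4 + 275/21·R3.
R4 ← R4 / (-253/84).
R1 ← R1 − 25/42·R4.
R2 ← R2 − 19/28·R4.
R3 ← R3 − 1/4·R4.
Reading off the reduced rows gives u = -6, v = 5, w = 3, s = -2.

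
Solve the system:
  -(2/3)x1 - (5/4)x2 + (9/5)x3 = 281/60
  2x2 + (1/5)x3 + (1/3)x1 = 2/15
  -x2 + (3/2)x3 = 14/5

x1 = -2, x2 = 1/5, x3 = 2

Row-reduce the augmented matrix:
R1 ← R1 / (-2/3).
R2 ← R2 − 1/3·R1.
R2 ← R2 / (11/8).
R1 ← R1 − 15/8·R2.
R3 ← R3 + 1·R2.
R3 ← R3 / (23/10).
R1 ← R1 + 21/5·R3.
R2 ← R2 − 4/5·R3.
Reading off the reduced rows gives x1 = -2, x2 = 1/5, x3 = 2.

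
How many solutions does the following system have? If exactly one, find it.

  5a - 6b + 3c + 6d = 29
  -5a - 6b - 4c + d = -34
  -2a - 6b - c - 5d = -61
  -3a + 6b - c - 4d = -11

a = 4, b = 4, c = -1, d = 6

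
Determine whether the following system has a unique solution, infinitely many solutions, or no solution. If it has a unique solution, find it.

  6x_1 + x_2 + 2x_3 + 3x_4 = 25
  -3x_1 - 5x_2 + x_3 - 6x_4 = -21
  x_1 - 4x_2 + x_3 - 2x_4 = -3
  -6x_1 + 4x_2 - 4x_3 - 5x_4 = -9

Row-reduce the augmented matrix:
R1 ← R1 / (6).
R2 ← R2 + 3·R1.
R3 ← R3 − 1·R1.
R4 ← R4 + 6·R1.
R2 ← R2 / (-9/2).
R1 ← R1 − 1/6·R2.
R3 ← R3 + 25/6·R2.
R4 ← R4 − 5·R2.
R3 ← R3 / (-32/27).
R1 ← R1 − 11/27·R3.
R2 ← R2 + 4/9·R3.
R4 ← R4 − 2/9·R3.
R4 ← R4 / (-107/16).
R1 ← R1 − 29/32·R4.
R2 ← R2 − 3/8·R4.
R3 ← R3 + 45/32·R4.
Reading off the reduced rows gives x_1 = 5, x_2 = 2, x_3 = -2, x_4 = -1.

x_1 = 5, x_2 = 2, x_3 = -2, x_4 = -1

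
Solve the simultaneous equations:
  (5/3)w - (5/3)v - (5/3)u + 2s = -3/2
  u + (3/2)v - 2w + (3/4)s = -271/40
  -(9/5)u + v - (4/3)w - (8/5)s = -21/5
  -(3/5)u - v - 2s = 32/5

u = 2, v = -13/5, w = 3/2, s = -5/2

Row-reduce the augmented matrix:
R1 ← R1 / (-5/3).
R2 ← R2 − 1·R1.
R3 ← R3 + 9/5·R1.
R4 ← R4 + 3/5·R1.
R2 ← R2 / (1/2).
R1 ← R1 − 1·R2.
R3 ← R3 − 14/5·R2.
R4 ← R4 + 2/5·R2.
R3 ← R3 / (37/15).
R1 ← R1 − 1·R3.
R2 ← R2 + 2·R3.
R4 ← R4 + 7/5·R3.
R4 ← R4 / (-1756/185).
R1 ← R1 − 63/74·R4.
R2 ← R2 + 2961/370·R4.
R3 ← R3 + 1101/185·R4.
Reading off the reduced rows gives u = 2, v = -13/5, w = 3/2, s = -5/2.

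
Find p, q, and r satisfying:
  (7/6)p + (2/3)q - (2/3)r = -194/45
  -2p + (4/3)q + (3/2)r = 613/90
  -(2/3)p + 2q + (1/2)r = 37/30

p = -8/5, q = -2/3, r = 3

Row-reduce the augmented matrix:
R1 ← R1 / (7/6).
R2 ← R2 + 2·R1.
R3 ← R3 + 2/3·R1.
R2 ← R2 / (52/21).
R1 ← R1 − 4/7·R2.
R3 ← R3 − 50/21·R2.
R3 ← R3 / (-35/156).
R1 ← R1 + 17/26·R3.
R2 ← R2 − 15/104·R3.
Reading off the reduced rows gives p = -8/5, q = -2/3, r = 3.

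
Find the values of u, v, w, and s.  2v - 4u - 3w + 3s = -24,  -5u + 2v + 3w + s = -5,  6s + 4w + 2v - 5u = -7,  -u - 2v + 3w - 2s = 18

u = 1, v = -4, w = 3, s = -1

Row-reduce the augmented matrix:
R1 ← R1 / (-4).
R2 ← R2 + 5·R1.
R3 ← R3 + 5·R1.
R4 ← R4 + 1·R1.
R2 ← R2 / (-1/2).
R1 ← R1 + 1/2·R2.
R3 ← R3 + 1/2·R2.
R4 ← R4 + 5/2·R2.
R1 ← R1 + 6·R3.
R2 ← R2 + 27/2·R3.
R4 ← R4 + 30·R3.
R4 ← R4 / (161).
R1 ← R1 − 32·R4.
R2 ← R2 − 73·R4.
R3 ← R3 − 5·R4.
Reading off the reduced rows gives u = 1, v = -4, w = 3, s = -1.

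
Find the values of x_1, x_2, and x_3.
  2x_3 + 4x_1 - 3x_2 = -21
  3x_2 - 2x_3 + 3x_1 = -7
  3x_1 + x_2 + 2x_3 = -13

Row-reduce the augmented matrix:
R1 ← R1 / (4).
R2 ← R2 − 3·R1.
R3 ← R3 − 3·R1.
R2 ← R2 / (21/4).
R1 ← R1 + 3/4·R2.
R3 ← R3 − 13/4·R2.
R3 ← R3 / (8/3).
R2 ← R2 + 2/3·R3.
Reading off the reduced rows gives x_1 = -4, x_2 = 1, x_3 = -1.

x_1 = -4, x_2 = 1, x_3 = -1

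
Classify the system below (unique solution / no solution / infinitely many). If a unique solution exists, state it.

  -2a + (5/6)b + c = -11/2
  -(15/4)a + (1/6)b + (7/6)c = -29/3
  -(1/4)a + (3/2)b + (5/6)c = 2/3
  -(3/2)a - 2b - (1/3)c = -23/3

no solution

Row-reduce:
R1 ← R1 / (-2).
R2 ← R2 + 15/4·R1.
R3 ← R3 + 1/4·R1.
R4 ← R4 + 3/2·R1.
R2 ← R2 / (-67/48).
R1 ← R1 + 5/12·R2.
R3 ← R3 − 67/48·R2.
R4 ← R4 + 21/8·R2.
Swap R3 and R4.
R3 ← R3 / (50/201).
R1 ← R1 + 58/201·R3.
R2 ← R2 − 34/67·R3.
Row 4 reduces to 0 = 2, a contradiction. The system is inconsistent.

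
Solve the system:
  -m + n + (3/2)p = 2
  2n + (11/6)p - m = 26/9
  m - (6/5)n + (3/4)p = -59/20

Row-reduce the augmented matrix:
R1 ← R1 / (-1).
R2 ← R2 + 1·R1.
R3 ← R3 − 1·R1.
R1 ← R1 + 1·R2.
R3 ← R3 + 1/5·R2.
R3 ← R3 / (139/60).
R1 ← R1 + 7/6·R3.
R2 ← R2 − 1/3·R3.
Reading off the reduced rows gives m = -3/2, n = 1, p = -1/3.

m = -3/2, n = 1, p = -1/3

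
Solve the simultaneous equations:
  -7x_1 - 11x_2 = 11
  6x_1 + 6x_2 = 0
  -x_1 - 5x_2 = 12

no solution

Row-reduce:
R1 ← R1 / (-7).
R2 ← R2 − 6·R1.
R3 ← R3 + 1·R1.
R2 ← R2 / (-24/7).
R1 ← R1 − 11/7·R2.
R3 ← R3 + 24/7·R2.
Row 3 reduces to 0 = 1, a contradiction. The system is inconsistent.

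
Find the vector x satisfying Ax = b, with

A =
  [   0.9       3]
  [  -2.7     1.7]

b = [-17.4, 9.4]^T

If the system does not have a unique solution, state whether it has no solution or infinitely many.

x_1 = -6, x_2 = -4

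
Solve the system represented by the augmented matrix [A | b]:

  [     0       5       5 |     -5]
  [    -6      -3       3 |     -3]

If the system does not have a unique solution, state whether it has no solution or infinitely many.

infinitely many solutions

Row-reduce:
Swap R1 and R2.
R1 ← R1 / (-6).
R2 ← R2 / (5).
R1 ← R1 − 1/2·R2.
Rank is 2 with 3 unknowns, leaving x_3 free.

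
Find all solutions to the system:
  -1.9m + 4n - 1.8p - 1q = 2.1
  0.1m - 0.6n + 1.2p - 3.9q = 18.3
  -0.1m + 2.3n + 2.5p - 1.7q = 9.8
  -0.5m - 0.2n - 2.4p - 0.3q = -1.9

Row-reduce the augmented matrix:
R1 ← R1 / (-19/10).
R2 ← R2 − 1/10·R1.
R3 ← R3 + 1/10·R1.
R4 ← R4 + 1/2·R1.
R2 ← R2 / (-37/95).
R1 ← R1 + 40/19·R2.
R3 ← R3 − 397/190·R2.
R4 ← R4 + 119/95·R2.
R3 ← R3 / (1577/185).
R1 ← R1 + 186/37·R3.
R2 ← R2 + 105/37·R3.
R4 ← R4 + 1014/185·R3.
R4 ← R4 / (-31831/15770).
R1 ← R1 − 26541/3154·R4.
R2 ← R2 − 16027/6308·R4.
R3 ← R3 + 16911/6308·R4.
Reading off the reduced rows gives m = -3, n = -1, p = 2, q = -4.

m = -3, n = -1, p = 2, q = -4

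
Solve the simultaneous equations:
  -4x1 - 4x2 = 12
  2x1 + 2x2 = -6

Row-reduce:
R1 ← R1 / (-4).
R2 ← R2 − 2·R1.
Rank is 1 with 2 unknowns, leaving x2 free.

infinitely many solutions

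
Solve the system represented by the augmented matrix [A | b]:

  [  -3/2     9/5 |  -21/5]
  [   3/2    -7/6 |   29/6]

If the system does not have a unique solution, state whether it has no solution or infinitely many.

Row-reduce the augmented matrix:
R1 ← R1 / (-3/2).
R2 ← R2 − 3/2·R1.
R2 ← R2 / (19/30).
R1 ← R1 + 6/5·R2.
Reading off the reduced rows gives x_1 = 4, x_2 = 1.

x_1 = 4, x_2 = 1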